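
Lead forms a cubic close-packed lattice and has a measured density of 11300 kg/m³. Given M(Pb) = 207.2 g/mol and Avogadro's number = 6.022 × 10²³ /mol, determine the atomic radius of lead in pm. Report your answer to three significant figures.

175 pm

For an FCC cell (Z = 4), a³ = Z·M/(N_A·ρ) = 4 × 207.2 / (6.022 × 10²³ × 11.30) = 1.218 × 10^-22 cm³, so a = 4.957 × 10^-8 cm = 495.7 pm.
Atoms touch along the face diagonal, so √2·a = 4r, so r = 0.3536 × a = 175 pm.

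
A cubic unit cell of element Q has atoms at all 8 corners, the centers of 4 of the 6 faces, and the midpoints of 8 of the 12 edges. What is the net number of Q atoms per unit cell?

5

Corner atoms are shared by 8 cells (1/8 each), face atoms by 2 (1/2 each), edge atoms by 4 (1/4 each).
Net atoms = 8 × 1/8 + 4 × 1/2 + 8 × 1/4 = 1 + 2 + 2 = 5.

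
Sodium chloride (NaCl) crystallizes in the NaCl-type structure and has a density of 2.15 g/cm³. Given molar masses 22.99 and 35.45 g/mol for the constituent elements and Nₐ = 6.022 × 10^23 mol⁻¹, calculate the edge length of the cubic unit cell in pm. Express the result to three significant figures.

M(NaCl) = 58.44 g/mol; Z = 4 formula units per cell.
a³ = Z·M/(N_A·ρ) = 4 × 58.44 / (6.022 × 10²³ × 2.15) = 1.805 × 10^-22 cm³, so a = 5.652 × 10^-8 cm = 565 pm.

565 pm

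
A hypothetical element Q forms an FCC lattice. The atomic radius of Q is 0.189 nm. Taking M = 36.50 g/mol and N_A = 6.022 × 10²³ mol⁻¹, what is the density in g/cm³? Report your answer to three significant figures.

In an FCC lattice, atoms touch along the face diagonal, so √2·a = 4r, giving a = 0.5346 nm = 5.346 × 10^-8 cm.
With Z = 4, ρ = Z·M/(N_A·a³) = 4 × 36.50 / (6.022 × 10²³ × 1.528 × 10^-22) = 1.587 g/cm³.

1.59 g/cm³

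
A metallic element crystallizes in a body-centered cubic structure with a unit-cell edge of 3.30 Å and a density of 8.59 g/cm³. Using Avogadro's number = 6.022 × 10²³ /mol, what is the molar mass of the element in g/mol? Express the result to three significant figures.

A BCC cell has Z = 2 atoms; a = 3.300 × 10^-8 cm.
M = ρ·N_A·a³/Z = 8.59 × 6.022 × 10²³ × 3.594 × 10^-23 / 2 = 92.9 g/mol.

92.9 g/mol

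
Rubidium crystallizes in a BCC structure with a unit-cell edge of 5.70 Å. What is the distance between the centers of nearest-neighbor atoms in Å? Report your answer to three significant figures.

4.94 Å

In a BCC structure, atoms touch along the body diagonal, so √3·a = 4r; the nearest-neighbor distance equals 2r = 0.8660·a.
d = 0.8660 × 5.70 = 4.94 Å.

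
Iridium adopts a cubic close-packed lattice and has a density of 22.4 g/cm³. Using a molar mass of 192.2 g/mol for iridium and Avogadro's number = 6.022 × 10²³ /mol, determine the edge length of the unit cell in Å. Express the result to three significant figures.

3.85 Å

With Z = 4 atoms per FCC cell, a³ = Z·M/(N_A·ρ) = 4 × 192.2 / (6.022 × 10²³ × 22.40 g/cm³) = 5.699 × 10^-23 cm³.
a = (5.699 × 10^-23)^(1/3) = 3.848 × 10^-8 cm = 3.85 Å.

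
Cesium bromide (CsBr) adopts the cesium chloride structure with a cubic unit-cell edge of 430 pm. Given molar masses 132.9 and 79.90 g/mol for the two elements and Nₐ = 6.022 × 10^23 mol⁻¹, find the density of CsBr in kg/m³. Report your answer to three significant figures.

The cesium chloride structure contains Z = 1 formula unit per cell; M(CsBr) = 132.9 + 79.90 = 212.8 g/mol.
a³ = (4.300 × 10^-8 cm)³ = 7.951 × 10^-23 cm³.
ρ = 1 × 212.8 / (6.022 × 10²³ × 7.951 × 10^-23) = 4.445 g/cm³ = 4440 kg/m³.

4440 kg/m³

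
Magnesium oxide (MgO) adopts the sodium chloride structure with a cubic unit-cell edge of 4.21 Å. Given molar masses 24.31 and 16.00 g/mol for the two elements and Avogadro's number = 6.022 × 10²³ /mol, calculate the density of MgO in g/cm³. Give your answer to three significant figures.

3.59 g/cm³

The sodium chloride structure contains Z = 4 formula units per cell; M(MgO) = 24.31 + 16.00 = 40.31 g/mol.
a³ = (4.210 × 10^-8 cm)³ = 7.462 × 10^-23 cm³.
ρ = 4 × 40.31 / (6.022 × 10²³ × 7.462 × 10^-23) = 3.588 g/cm³.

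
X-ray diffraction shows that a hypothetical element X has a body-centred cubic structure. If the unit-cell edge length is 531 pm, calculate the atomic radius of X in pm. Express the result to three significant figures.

230 pm

In a BCC lattice, atoms touch along the body diagonal, so √3·a = 4r.
r = √3·a/4 = 1.7321 × 531 / 4 = 230 pm.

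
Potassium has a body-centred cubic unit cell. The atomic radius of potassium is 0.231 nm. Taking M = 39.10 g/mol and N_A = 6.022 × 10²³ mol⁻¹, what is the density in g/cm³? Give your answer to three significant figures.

In a BCC lattice, atoms touch along the body diagonal, so √3·a = 4r, giving a = 0.5335 nm = 5.335 × 10^-8 cm.
With Z = 2, ρ = Z·M/(N_A·a³) = 2 × 39.10 / (6.022 × 10²³ × 1.518 × 10^-22) = 0.8553 g/cm³.

0.855 g/cm³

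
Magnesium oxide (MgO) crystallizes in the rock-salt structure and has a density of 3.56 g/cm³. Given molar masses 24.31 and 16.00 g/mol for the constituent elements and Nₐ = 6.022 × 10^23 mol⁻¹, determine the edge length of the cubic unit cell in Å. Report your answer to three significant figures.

M(MgO) = 40.31 g/mol; Z = 4 formula units per cell.
a³ = Z·M/(N_A·ρ) = 4 × 40.31 / (6.022 × 10²³ × 3.56) = 7.521 × 10^-23 cm³, so a = 4.221 × 10^-8 cm = 4.22 Å.

4.22 Å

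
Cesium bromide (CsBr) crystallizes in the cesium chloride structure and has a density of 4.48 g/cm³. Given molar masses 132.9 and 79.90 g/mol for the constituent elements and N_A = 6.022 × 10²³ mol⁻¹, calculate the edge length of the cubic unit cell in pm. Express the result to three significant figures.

M(CsBr) = 212.8 g/mol; Z = 1 formula unit per cell.
a³ = Z·M/(N_A·ρ) = 1 × 212.8 / (6.022 × 10²³ × 4.48) = 7.888 × 10^-23 cm³, so a = 4.289 × 10^-8 cm = 429 pm.

429 pm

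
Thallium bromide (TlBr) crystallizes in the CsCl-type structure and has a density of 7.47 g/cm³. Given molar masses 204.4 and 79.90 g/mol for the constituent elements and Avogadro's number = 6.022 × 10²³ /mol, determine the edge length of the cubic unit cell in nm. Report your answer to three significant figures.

0.398 nm

M(TlBr) = 284.3 g/mol; Z = 1 formula unit per cell.
a³ = Z·M/(N_A·ρ) = 1 × 284.3 / (6.022 × 10²³ × 7.47) = 6.320 × 10^-23 cm³, so a = 3.983 × 10^-8 cm = 0.398 nm.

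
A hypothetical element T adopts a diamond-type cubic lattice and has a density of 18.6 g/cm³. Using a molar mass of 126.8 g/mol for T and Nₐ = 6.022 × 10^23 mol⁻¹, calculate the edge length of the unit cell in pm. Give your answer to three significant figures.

449 pm

With Z = 8 atoms per diamond cubic cell, a³ = Z·M/(N_A·ρ) = 8 × 126.8 / (6.022 × 10²³ × 18.60 g/cm³) = 9.056 × 10^-23 cm³.
a = (9.056 × 10^-23)^(1/3) = 4.491 × 10^-8 cm = 449 pm.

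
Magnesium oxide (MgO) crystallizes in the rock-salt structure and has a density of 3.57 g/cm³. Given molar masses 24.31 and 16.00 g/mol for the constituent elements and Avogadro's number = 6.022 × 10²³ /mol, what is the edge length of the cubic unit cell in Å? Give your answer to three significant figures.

M(MgO) = 40.31 g/mol; Z = 4 formula units per cell.
a³ = Z·M/(N_A·ρ) = 4 × 40.31 / (6.022 × 10²³ × 3.57) = 7.500 × 10^-23 cm³, so a = 4.217 × 10^-8 cm = 4.22 Å.

4.22 Å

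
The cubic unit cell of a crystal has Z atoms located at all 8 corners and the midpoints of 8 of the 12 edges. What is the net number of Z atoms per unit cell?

3

Corner atoms are shared by 8 cells (1/8 each), edge atoms by 4 (1/4 each).
Net atoms = 8 × 1/8 + 8 × 1/4 = 1 + 2 = 3.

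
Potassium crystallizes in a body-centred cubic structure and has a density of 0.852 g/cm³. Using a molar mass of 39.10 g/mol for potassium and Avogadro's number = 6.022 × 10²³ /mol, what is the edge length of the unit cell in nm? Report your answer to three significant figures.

With Z = 2 atoms per BCC cell, a³ = Z·M/(N_A·ρ) = 2 × 39.10 / (6.022 × 10²³ × 0.8520 g/cm³) = 1.524 × 10^-22 cm³.
a = (1.524 × 10^-22)^(1/3) = 5.342 × 10^-8 cm = 0.534 nm.

0.534 nm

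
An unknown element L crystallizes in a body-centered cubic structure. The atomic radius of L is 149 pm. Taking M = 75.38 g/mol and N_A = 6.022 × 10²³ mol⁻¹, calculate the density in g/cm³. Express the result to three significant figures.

6.14 g/cm³

In a BCC lattice, atoms touch along the body diagonal, so √3·a = 4r, giving a = 344.1 pm = 3.441 × 10^-8 cm.
With Z = 2, ρ = Z·M/(N_A·a³) = 2 × 75.38 / (6.022 × 10²³ × 4.074 × 10^-23) = 6.145 g/cm³.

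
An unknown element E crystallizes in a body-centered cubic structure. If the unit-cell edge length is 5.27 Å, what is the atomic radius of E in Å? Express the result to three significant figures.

2.28 Å

In a BCC lattice, atoms touch along the body diagonal, so √3·a = 4r.
r = √3·a/4 = 1.7321 × 5.27 / 4 = 2.28 Å.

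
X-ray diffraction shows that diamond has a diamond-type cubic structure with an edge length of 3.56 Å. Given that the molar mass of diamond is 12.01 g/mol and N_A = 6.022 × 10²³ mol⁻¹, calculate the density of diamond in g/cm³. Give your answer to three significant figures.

3.54 g/cm³

A diamond cubic unit cell contains Z = 8 atoms.
Cell volume: a³ = (3.56 Å)³ = (3.560 × 10^-8 cm)³ = 4.512 × 10^-23 cm³.
ρ = Z·M/(N_A·a³) = 8 × 12.01 / (6.022 × 10²³ × 4.512 × 10^-23) = 3.536 g/cm³.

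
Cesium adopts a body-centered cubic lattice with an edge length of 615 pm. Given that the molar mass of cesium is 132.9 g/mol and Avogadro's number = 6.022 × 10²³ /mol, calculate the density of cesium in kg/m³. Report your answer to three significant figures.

A BCC unit cell contains Z = 2 atoms.
Cell volume: a³ = (615 pm)³ = (6.150 × 10^-8 cm)³ = 2.326 × 10^-22 cm³.
ρ = Z·M/(N_A·a³) = 2 × 132.9 / (6.022 × 10²³ × 2.326 × 10^-22) = 1.898 g/cm³ = 1900 kg/m³.

1900 kg/m³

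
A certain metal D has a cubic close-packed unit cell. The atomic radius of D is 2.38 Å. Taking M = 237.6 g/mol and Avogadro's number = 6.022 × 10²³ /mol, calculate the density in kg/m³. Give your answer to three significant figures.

5170 kg/m³

In an FCC lattice, atoms touch along the face diagonal, so √2·a = 4r, giving a = 6.732 Å = 6.732 × 10^-8 cm.
With Z = 4, ρ = Z·M/(N_A·a³) = 4 × 237.6 / (6.022 × 10²³ × 3.050 × 10^-22) = 5.174 g/cm³ = 5170 kg/m³.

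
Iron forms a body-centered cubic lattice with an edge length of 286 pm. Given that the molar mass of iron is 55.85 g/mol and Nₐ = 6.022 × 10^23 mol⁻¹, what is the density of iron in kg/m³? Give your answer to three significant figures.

A BCC unit cell contains Z = 2 atoms.
Cell volume: a³ = (286 pm)³ = (2.860 × 10^-8 cm)³ = 2.339 × 10^-23 cm³.
ρ = Z·M/(N_A·a³) = 2 × 55.85 / (6.022 × 10²³ × 2.339 × 10^-23) = 7.929 g/cm³ = 7930 kg/m³.

7930 kg/m³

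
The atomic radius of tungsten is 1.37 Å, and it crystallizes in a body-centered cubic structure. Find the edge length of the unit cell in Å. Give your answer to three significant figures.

In a BCC lattice, atoms touch along the body diagonal, so √3·a = 4r.
a = 4r/√3 = 4 × 1.37 / 1.7321 = 3.16 Å.

3.16 Å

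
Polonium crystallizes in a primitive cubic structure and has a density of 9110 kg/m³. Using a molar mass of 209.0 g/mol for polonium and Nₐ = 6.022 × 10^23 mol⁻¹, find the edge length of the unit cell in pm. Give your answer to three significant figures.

336 pm

With Z = 1 atom per simple cubic cell, a³ = Z·M/(N_A·ρ) = 1 × 209.0 / (6.022 × 10²³ × 9.110 g/cm³) = 3.810 × 10^-23 cm³.
a = (3.810 × 10^-23)^(1/3) = 3.365 × 10^-8 cm = 336 pm.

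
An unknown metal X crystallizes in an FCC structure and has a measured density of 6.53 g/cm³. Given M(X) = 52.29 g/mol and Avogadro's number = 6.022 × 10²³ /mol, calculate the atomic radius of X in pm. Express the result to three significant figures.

133 pm

For an FCC cell (Z = 4), a³ = Z·M/(N_A·ρ) = 4 × 52.29 / (6.022 × 10²³ × 6.530) = 5.319 × 10^-23 cm³, so a = 3.761 × 10^-8 cm = 376.1 pm.
Atoms touch along the face diagonal, so √2·a = 4r, so r = 0.3536 × a = 133 pm.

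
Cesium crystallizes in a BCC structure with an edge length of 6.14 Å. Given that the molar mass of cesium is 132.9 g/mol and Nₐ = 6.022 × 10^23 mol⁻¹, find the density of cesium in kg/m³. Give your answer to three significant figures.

1910 kg/m³

A BCC unit cell contains Z = 2 atoms.
Cell volume: a³ = (6.14 Å)³ = (6.140 × 10^-8 cm)³ = 2.315 × 10^-22 cm³.
ρ = Z·M/(N_A·a³) = 2 × 132.9 / (6.022 × 10²³ × 2.315 × 10^-22) = 1.907 g/cm³ = 1910 kg/m³.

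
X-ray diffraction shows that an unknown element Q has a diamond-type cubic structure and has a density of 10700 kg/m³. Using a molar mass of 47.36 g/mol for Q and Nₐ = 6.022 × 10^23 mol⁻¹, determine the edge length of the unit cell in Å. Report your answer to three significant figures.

With Z = 8 atoms per diamond cubic cell, a³ = Z·M/(N_A·ρ) = 8 × 47.36 / (6.022 × 10²³ × 10.70 g/cm³) = 5.880 × 10^-23 cm³.
a = (5.880 × 10^-23)^(1/3) = 3.889 × 10^-8 cm = 3.89 Å.

3.89 Å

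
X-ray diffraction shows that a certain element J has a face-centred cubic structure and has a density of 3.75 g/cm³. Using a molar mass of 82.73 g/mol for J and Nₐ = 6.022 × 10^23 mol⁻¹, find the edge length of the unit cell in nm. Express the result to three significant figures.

0.527 nm

With Z = 4 atoms per FCC cell, a³ = Z·M/(N_A·ρ) = 4 × 82.73 / (6.022 × 10²³ × 3.750 g/cm³) = 1.465 × 10^-22 cm³.
a = (1.465 × 10^-22)^(1/3) = 5.272 × 10^-8 cm = 0.527 nm.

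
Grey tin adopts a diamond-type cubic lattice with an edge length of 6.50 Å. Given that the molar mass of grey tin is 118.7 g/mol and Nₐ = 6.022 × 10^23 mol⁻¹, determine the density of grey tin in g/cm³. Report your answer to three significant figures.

5.74 g/cm³

A diamond cubic unit cell contains Z = 8 atoms.
Cell volume: a³ = (6.50 Å)³ = (6.500 × 10^-8 cm)³ = 2.746 × 10^-22 cm³.
ρ = Z·M/(N_A·a³) = 8 × 118.7 / (6.022 × 10²³ × 2.746 × 10^-22) = 5.742 g/cm³.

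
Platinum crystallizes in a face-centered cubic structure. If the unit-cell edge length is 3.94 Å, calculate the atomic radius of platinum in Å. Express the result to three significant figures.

In an FCC lattice, atoms touch along the face diagonal, so √2·a = 4r.
r = √2·a/4 = 1.4142 × 3.94 / 4 = 1.39 Å.

1.39 Å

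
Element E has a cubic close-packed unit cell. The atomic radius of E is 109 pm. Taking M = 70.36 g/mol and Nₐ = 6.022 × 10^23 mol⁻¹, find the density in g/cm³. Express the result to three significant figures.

15.9 g/cm³

In an FCC lattice, atoms touch along the face diagonal, so √2·a = 4r, giving a = 308.3 pm = 3.083 × 10^-8 cm.
With Z = 4, ρ = Z·M/(N_A·a³) = 4 × 70.36 / (6.022 × 10²³ × 2.930 × 10^-23) = 15.95 g/cm³.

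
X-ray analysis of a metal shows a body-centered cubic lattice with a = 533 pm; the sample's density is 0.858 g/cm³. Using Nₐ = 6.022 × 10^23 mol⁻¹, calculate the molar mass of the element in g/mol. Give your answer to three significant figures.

39.1 g/mol

A BCC cell has Z = 2 atoms; a = 5.330 × 10^-8 cm.
M = ρ·N_A·a³/Z = 0.858 × 6.022 × 10²³ × 1.514 × 10^-22 / 2 = 39.1 g/mol.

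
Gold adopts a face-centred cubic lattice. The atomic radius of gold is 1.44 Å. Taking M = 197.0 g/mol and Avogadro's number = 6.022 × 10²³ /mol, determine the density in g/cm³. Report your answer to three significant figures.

In an FCC lattice, atoms touch along the face diagonal, so √2·a = 4r, giving a = 4.073 Å = 4.073 × 10^-8 cm.
With Z = 4, ρ = Z·M/(N_A·a³) = 4 × 197.0 / (6.022 × 10²³ × 6.757 × 10^-23) = 19.37 g/cm³.

19.4 g/cm³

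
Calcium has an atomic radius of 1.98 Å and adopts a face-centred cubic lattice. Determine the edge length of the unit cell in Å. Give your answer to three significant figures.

5.60 Å

In an FCC lattice, atoms touch along the face diagonal, so √2·a = 4r.
a = 4r/√2 = 4 × 1.98 / 1.4142 = 5.60 Å.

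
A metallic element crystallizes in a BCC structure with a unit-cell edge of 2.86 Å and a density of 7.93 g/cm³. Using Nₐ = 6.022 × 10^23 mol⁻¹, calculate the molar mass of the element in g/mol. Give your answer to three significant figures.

55.9 g/mol

A BCC cell has Z = 2 atoms; a = 2.860 × 10^-8 cm.
M = ρ·N_A·a³/Z = 7.93 × 6.022 × 10²³ × 2.339 × 10^-23 / 2 = 55.9 g/mol.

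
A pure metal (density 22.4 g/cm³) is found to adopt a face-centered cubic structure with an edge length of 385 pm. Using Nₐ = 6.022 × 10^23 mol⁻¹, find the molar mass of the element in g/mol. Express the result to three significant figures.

192 g/mol

An FCC cell has Z = 4 atoms; a = 3.850 × 10^-8 cm.
M = ρ·N_A·a³/Z = 22.4 × 6.022 × 10²³ × 5.707 × 10^-23 / 4 = 192 g/mol.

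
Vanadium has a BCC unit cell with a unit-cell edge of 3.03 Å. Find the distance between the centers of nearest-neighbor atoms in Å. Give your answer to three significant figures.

In a BCC structure, atoms touch along the body diagonal, so √3·a = 4r; the nearest-neighbor distance equals 2r = 0.8660·a.
d = 0.8660 × 3.03 = 2.62 Å.

2.62 Å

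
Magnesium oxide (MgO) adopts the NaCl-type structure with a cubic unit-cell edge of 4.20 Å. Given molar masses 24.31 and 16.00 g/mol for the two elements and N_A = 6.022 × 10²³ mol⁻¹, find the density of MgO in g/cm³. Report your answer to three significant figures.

3.61 g/cm³

The NaCl-type structure contains Z = 4 formula units per cell; M(MgO) = 24.31 + 16.00 = 40.31 g/mol.
a³ = (4.200 × 10^-8 cm)³ = 7.409 × 10^-23 cm³.
ρ = 4 × 40.31 / (6.022 × 10²³ × 7.409 × 10^-23) = 3.614 g/cm³.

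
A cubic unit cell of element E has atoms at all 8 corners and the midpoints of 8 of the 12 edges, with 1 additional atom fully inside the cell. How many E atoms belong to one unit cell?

Corner atoms are shared by 8 cells (1/8 each), edge atoms by 4 (1/4 each), interior atoms are unshared.
Net atoms = 8 × 1/8 + 8 × 1/4 + 1 = 1 + 2 + 1 = 4.

4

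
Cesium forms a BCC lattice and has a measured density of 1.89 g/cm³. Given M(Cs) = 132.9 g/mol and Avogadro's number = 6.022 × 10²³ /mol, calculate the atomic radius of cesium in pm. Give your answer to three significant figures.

267 pm

For a BCC cell (Z = 2), a³ = Z·M/(N_A·ρ) = 2 × 132.9 / (6.022 × 10²³ × 1.890) = 2.335 × 10^-22 cm³, so a = 6.158 × 10^-8 cm = 615.8 pm.
Atoms touch along the body diagonal, so √3·a = 4r, so r = 0.4330 × a = 267 pm.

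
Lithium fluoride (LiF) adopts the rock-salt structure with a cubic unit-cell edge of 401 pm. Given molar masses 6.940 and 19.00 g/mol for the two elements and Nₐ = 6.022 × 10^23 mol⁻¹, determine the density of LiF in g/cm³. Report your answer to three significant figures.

2.67 g/cm³

The rock-salt structure contains Z = 4 formula units per cell; M(LiF) = 6.940 + 19.00 = 25.94 g/mol.
a³ = (4.010 × 10^-8 cm)³ = 6.448 × 10^-23 cm³.
ρ = 4 × 25.94 / (6.022 × 10²³ × 6.448 × 10^-23) = 2.672 g/cm³.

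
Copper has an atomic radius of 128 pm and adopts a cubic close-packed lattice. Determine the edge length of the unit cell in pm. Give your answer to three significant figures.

362 pm

In an FCC lattice, atoms touch along the face diagonal, so √2·a = 4r.
a = 4r/√2 = 4 × 128 / 1.4142 = 362 pm.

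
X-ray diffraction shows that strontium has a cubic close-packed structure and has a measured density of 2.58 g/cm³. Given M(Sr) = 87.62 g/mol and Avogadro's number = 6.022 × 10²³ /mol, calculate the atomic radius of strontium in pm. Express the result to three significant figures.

215 pm

For an FCC cell (Z = 4), a³ = Z·M/(N_A·ρ) = 4 × 87.62 / (6.022 × 10²³ × 2.580) = 2.256 × 10^-22 cm³, so a = 6.087 × 10^-8 cm = 608.7 pm.
Atoms touch along the face diagonal, so √2·a = 4r, so r = 0.3536 × a = 215 pm.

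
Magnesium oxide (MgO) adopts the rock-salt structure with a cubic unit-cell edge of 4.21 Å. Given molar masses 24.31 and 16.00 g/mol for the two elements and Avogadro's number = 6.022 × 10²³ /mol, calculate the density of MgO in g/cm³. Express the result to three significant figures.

The rock-salt structure contains Z = 4 formula units per cell; M(MgO) = 24.31 + 16.00 = 40.31 g/mol.
a³ = (4.210 × 10^-8 cm)³ = 7.462 × 10^-23 cm³.
ρ = 4 × 40.31 / (6.022 × 10²³ × 7.462 × 10^-23) = 3.588 g/cm³.

3.59 g/cm³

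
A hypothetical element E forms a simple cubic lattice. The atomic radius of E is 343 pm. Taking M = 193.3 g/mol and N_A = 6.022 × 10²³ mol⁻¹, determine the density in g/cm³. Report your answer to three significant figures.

0.994 g/cm³

In a simple cubic lattice, atoms touch along the cell edge, so a = 2r, giving a = 686.0 pm = 6.860 × 10^-8 cm.
With Z = 1, ρ = Z·M/(N_A·a³) = 1 × 193.3 / (6.022 × 10²³ × 3.228 × 10^-22) = 0.9943 g/cm³.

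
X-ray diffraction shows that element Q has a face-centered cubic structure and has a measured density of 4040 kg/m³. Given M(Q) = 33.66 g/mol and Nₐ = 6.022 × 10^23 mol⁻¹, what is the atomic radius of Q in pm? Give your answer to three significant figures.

135 pm

For an FCC cell (Z = 4), a³ = Z·M/(N_A·ρ) = 4 × 33.66 / (6.022 × 10²³ × 4.040) = 5.534 × 10^-23 cm³, so a = 3.811 × 10^-8 cm = 381.1 pm.
Atoms touch along the face diagonal, so √2·a = 4r, so r = 0.3536 × a = 135 pm.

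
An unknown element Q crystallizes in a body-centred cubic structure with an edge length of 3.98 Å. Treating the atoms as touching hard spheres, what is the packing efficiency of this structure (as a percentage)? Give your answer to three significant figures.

68.0%

In a BCC lattice atoms touch along the body diagonal, so √3·a = 4r, so r = 0.4330a = 1.723 Å.
Packing fraction = Z·(4/3)πr³ / a³ = 2 × (4/3)π × (1.723)³ / (3.98)³ = 0.6802 = 68.0%.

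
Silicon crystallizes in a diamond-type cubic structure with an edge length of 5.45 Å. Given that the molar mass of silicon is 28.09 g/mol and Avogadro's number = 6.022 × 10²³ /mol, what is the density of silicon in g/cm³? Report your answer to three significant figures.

2.31 g/cm³

A diamond cubic unit cell contains Z = 8 atoms.
Cell volume: a³ = (5.45 Å)³ = (5.450 × 10^-8 cm)³ = 1.619 × 10^-22 cm³.
ρ = Z·M/(N_A·a³) = 8 × 28.09 / (6.022 × 10²³ × 1.619 × 10^-22) = 2.305 g/cm³.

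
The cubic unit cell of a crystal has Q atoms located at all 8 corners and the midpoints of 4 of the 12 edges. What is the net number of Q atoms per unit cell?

Corner atoms are shared by 8 cells (1/8 each), edge atoms by 4 (1/4 each).
Net atoms = 8 × 1/8 + 4 × 1/4 = 1 + 1 = 2.

2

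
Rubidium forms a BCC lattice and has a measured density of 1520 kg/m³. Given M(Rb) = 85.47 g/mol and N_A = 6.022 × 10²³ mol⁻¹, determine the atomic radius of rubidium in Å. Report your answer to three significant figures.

2.48 Å

For a BCC cell (Z = 2), a³ = Z·M/(N_A·ρ) = 2 × 85.47 / (6.022 × 10²³ × 1.520) = 1.867 × 10^-22 cm³, so a = 5.716 × 10^-8 cm = 5.716 Å.
Atoms touch along the body diagonal, so √3·a = 4r, so r = 0.4330 × a = 2.48 Å.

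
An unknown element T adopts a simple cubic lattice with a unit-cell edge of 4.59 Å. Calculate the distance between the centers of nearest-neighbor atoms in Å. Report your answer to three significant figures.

In a simple cubic structure, atoms touch along the cell edge, so a = 2r; the nearest-neighbor distance equals 2r = 1.000·a.
d = 1.000 × 4.59 = 4.59 Å.

4.59 Å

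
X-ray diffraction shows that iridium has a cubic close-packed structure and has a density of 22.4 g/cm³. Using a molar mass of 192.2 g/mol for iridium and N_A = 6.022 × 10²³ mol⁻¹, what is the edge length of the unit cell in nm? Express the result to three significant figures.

0.385 nm

With Z = 4 atoms per FCC cell, a³ = Z·M/(N_A·ρ) = 4 × 192.2 / (6.022 × 10²³ × 22.40 g/cm³) = 5.699 × 10^-23 cm³.
a = (5.699 × 10^-23)^(1/3) = 3.848 × 10^-8 cm = 0.385 nm.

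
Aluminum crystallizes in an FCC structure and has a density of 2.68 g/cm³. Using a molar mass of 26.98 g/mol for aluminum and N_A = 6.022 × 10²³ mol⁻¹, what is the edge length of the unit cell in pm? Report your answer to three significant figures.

With Z = 4 atoms per FCC cell, a³ = Z·M/(N_A·ρ) = 4 × 26.98 / (6.022 × 10²³ × 2.680 g/cm³) = 6.687 × 10^-23 cm³.
a = (6.687 × 10^-23)^(1/3) = 4.059 × 10^-8 cm = 406 pm.

406 pm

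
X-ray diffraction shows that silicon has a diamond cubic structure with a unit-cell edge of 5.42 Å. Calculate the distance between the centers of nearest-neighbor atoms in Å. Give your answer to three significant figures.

In a diamond cubic structure, nearest neighbors lie along the body diagonal with √3·a = 8r; the nearest-neighbor distance equals 2r = 0.4330·a.
d = 0.4330 × 5.42 = 2.35 Å.

2.35 Å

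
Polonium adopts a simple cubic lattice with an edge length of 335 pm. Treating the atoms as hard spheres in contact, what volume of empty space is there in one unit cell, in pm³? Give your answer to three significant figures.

1.79 × 10^7 pm³

In a simple cubic lattice atoms touch along the cell edge, so a = 2r, so r = 0.5000a = 167.5 pm.
V_cell = a³ = 3.760 × 10^7 pm³; V_atoms = 1 × (4/3)πr³ = 1.968 × 10^7 pm³.
Empty space = 3.760 × 10^7 − 1.968 × 10^7 = 1.79 × 10^7 pm³.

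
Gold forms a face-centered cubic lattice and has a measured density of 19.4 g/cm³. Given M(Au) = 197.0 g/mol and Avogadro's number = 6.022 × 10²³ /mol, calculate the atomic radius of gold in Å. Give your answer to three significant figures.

1.44 Å

For an FCC cell (Z = 4), a³ = Z·M/(N_A·ρ) = 4 × 197.0 / (6.022 × 10²³ × 19.40) = 6.745 × 10^-23 cm³, so a = 4.071 × 10^-8 cm = 4.071 Å.
Atoms touch along the face diagonal, so √2·a = 4r, so r = 0.3536 × a = 1.44 Å.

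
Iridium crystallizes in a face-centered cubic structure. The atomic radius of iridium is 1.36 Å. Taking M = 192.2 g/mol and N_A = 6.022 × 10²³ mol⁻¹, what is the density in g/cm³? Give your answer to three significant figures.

22.4 g/cm³

In an FCC lattice, atoms touch along the face diagonal, so √2·a = 4r, giving a = 3.847 Å = 3.847 × 10^-8 cm.
With Z = 4, ρ = Z·M/(N_A·a³) = 4 × 192.2 / (6.022 × 10²³ × 5.692 × 10^-23) = 22.43 g/cm³.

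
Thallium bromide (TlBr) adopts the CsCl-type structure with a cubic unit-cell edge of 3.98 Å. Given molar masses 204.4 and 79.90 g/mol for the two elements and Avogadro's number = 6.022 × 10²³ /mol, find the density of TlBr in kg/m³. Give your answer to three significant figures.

7490 kg/m³

The CsCl-type structure contains Z = 1 formula unit per cell; M(TlBr) = 204.4 + 79.90 = 284.3 g/mol.
a³ = (3.980 × 10^-8 cm)³ = 6.304 × 10^-23 cm³.
ρ = 1 × 284.3 / (6.022 × 10²³ × 6.304 × 10^-23) = 7.488 g/cm³ = 7490 kg/m³.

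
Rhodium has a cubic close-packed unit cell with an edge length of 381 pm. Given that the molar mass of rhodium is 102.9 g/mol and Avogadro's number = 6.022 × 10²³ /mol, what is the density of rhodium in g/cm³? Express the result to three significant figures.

12.4 g/cm³

An FCC unit cell contains Z = 4 atoms.
Cell volume: a³ = (381 pm)³ = (3.810 × 10^-8 cm)³ = 5.531 × 10^-23 cm³.
ρ = Z·M/(N_A·a³) = 4 × 102.9 / (6.022 × 10²³ × 5.531 × 10^-23) = 12.36 g/cm³.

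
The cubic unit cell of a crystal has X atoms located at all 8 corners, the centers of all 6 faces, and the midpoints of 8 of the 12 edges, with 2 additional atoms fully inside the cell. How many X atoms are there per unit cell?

8

Corner atoms are shared by 8 cells (1/8 each), face atoms by 2 (1/2 each), edge atoms by 4 (1/4 each), interior atoms are unshared.
Net atoms = 8 × 1/8 + 6 × 1/2 + 8 × 1/4 + 2 = 1 + 3 + 2 + 2 = 8.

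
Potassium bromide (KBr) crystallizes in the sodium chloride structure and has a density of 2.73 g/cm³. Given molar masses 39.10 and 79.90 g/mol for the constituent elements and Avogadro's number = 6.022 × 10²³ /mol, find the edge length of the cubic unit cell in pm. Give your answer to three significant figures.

M(KBr) = 119.0 g/mol; Z = 4 formula units per cell.
a³ = Z·M/(N_A·ρ) = 4 × 119.0 / (6.022 × 10²³ × 2.73) = 2.895 × 10^-22 cm³, so a = 6.616 × 10^-8 cm = 662 pm.

662 pm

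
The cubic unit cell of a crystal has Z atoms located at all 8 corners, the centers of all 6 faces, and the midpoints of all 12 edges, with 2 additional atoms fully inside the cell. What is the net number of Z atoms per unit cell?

Corner atoms are shared by 8 cells (1/8 each), face atoms by 2 (1/2 each), edge atoms by 4 (1/4 each), interior atoms are unshared.
Net atoms = 8 × 1/8 + 6 × 1/2 + 12 × 1/4 + 2 = 1 + 3 + 3 + 2 = 9.

9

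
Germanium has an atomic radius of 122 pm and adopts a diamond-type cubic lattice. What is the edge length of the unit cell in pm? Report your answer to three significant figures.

563 pm

In a diamond cubic lattice, nearest neighbors lie along the body diagonal with √3·a = 8r.
a = 8r/√3 = 8 × 122 / 1.7321 = 563 pm.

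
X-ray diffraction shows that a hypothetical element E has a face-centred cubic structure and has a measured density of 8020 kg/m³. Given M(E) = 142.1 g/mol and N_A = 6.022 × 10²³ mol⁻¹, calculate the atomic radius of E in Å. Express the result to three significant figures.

For an FCC cell (Z = 4), a³ = Z·M/(N_A·ρ) = 4 × 142.1 / (6.022 × 10²³ × 8.020) = 1.177 × 10^-22 cm³, so a = 4.901 × 10^-8 cm = 4.901 Å.
Atoms touch along the face diagonal, so √2·a = 4r, so r = 0.3536 × a = 1.73 Å.

1.73 Å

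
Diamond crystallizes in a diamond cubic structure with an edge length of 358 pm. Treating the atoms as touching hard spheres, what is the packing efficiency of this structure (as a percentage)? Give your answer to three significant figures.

34.0%

In a diamond cubic lattice nearest neighbors lie along the body diagonal with √3·a = 8r, so r = 0.2165a = 77.51 pm.
Packing fraction = Z·(4/3)πr³ / a³ = 8 × (4/3)π × (77.51)³ / (358)³ = 0.3401 = 34.0%.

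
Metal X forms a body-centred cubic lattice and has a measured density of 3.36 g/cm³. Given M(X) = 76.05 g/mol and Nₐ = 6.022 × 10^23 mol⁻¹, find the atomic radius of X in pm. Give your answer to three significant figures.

183 pm

For a BCC cell (Z = 2), a³ = Z·M/(N_A·ρ) = 2 × 76.05 / (6.022 × 10²³ × 3.360) = 7.517 × 10^-23 cm³, so a = 4.220 × 10^-8 cm = 422.0 pm.
Atoms touch along the body diagonal, so √3·a = 4r, so r = 0.4330 × a = 183 pm.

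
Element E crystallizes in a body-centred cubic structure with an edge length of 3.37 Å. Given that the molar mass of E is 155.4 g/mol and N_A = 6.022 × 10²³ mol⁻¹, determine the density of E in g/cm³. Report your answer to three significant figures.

13.5 g/cm³

A BCC unit cell contains Z = 2 atoms.
Cell volume: a³ = (3.37 Å)³ = (3.370 × 10^-8 cm)³ = 3.827 × 10^-23 cm³.
ρ = Z·M/(N_A·a³) = 2 × 155.4 / (6.022 × 10²³ × 3.827 × 10^-23) = 13.48 g/cm³.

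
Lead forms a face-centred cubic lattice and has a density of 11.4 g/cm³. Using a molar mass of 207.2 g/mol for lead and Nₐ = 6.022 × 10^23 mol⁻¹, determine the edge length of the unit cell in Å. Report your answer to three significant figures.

With Z = 4 atoms per FCC cell, a³ = Z·M/(N_A·ρ) = 4 × 207.2 / (6.022 × 10²³ × 11.40 g/cm³) = 1.207 × 10^-22 cm³.
a = (1.207 × 10^-22)^(1/3) = 4.942 × 10^-8 cm = 4.94 Å.

4.94 Å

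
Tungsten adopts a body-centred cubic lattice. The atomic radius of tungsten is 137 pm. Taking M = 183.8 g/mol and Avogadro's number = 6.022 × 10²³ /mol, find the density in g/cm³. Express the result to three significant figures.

19.3 g/cm³

In a BCC lattice, atoms touch along the body diagonal, so √3·a = 4r, giving a = 316.4 pm = 3.164 × 10^-8 cm.
With Z = 2, ρ = Z·M/(N_A·a³) = 2 × 183.8 / (6.022 × 10²³ × 3.167 × 10^-23) = 19.27 g/cm³.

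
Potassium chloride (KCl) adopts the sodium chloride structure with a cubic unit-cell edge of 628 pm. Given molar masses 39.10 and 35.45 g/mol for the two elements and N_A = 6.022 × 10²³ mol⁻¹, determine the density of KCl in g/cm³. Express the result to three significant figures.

2.00 g/cm³

The sodium chloride structure contains Z = 4 formula units per cell; M(KCl) = 39.10 + 35.45 = 74.55 g/mol.
a³ = (6.280 × 10^-8 cm)³ = 2.477 × 10^-22 cm³.
ρ = 4 × 74.55 / (6.022 × 10²³ × 2.477 × 10^-22) = 1.999 g/cm³.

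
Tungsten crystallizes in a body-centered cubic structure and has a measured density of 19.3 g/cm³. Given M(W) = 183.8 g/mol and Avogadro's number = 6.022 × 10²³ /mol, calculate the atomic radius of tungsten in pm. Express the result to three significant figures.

137 pm

For a BCC cell (Z = 2), a³ = Z·M/(N_A·ρ) = 2 × 183.8 / (6.022 × 10²³ × 19.30) = 3.163 × 10^-23 cm³, so a = 3.162 × 10^-8 cm = 316.2 pm.
Atoms touch along the body diagonal, so √3·a = 4r, so r = 0.4330 × a = 137 pm.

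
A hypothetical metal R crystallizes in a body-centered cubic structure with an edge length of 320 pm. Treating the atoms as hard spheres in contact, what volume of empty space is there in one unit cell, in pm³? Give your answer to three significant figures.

1.05 × 10^7 pm³

In a BCC lattice atoms touch along the body diagonal, so √3·a = 4r, so r = 0.4330a = 138.6 pm.
V_cell = a³ = 3.277 × 10^7 pm³; V_atoms = 2 × (4/3)πr³ = 2.229 × 10^7 pm³.
Empty space = 3.277 × 10^7 − 2.229 × 10^7 = 1.05 × 10^7 pm³.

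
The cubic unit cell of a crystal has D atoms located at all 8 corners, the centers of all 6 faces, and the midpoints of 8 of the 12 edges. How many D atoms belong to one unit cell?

Corner atoms are shared by 8 cells (1/8 each), face atoms by 2 (1/2 each), edge atoms by 4 (1/4 each).
Net atoms = 8 × 1/8 + 6 × 1/2 + 8 × 1/4 = 1 + 3 + 2 = 6.

6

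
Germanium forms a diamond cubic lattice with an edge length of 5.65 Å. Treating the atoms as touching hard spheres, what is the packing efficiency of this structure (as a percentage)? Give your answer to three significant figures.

34.0%

In a diamond cubic lattice nearest neighbors lie along the body diagonal with √3·a = 8r, so r = 0.2165a = 1.223 Å.
Packing fraction = Z·(4/3)πr³ / a³ = 8 × (4/3)π × (1.223)³ / (5.65)³ = 0.3401 = 34.0%.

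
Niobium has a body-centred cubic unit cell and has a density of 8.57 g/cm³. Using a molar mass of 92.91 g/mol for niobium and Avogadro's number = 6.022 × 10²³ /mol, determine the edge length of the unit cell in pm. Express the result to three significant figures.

With Z = 2 atoms per BCC cell, a³ = Z·M/(N_A·ρ) = 2 × 92.91 / (6.022 × 10²³ × 8.570 g/cm³) = 3.601 × 10^-23 cm³.
a = (3.601 × 10^-23)^(1/3) = 3.302 × 10^-8 cm = 330 pm.

330 pm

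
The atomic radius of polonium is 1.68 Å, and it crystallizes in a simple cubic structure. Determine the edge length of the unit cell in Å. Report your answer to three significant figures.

3.36 Å

In a simple cubic lattice, atoms touch along the cell edge, so a = 2r.
a = 2r = 2 × 1.68 = 3.36 Å.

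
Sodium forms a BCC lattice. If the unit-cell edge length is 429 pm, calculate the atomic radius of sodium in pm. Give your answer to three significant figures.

186 pm

In a BCC lattice, atoms touch along the body diagonal, so √3·a = 4r.
r = √3·a/4 = 1.7321 × 429 / 4 = 186 pm.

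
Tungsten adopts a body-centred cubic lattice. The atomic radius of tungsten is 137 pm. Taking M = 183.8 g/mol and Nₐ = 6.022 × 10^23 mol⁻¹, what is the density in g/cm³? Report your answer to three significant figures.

19.3 g/cm³

In a BCC lattice, atoms touch along the body diagonal, so √3·a = 4r, giving a = 316.4 pm = 3.164 × 10^-8 cm.
With Z = 2, ρ = Z·M/(N_A·a³) = 2 × 183.8 / (6.022 × 10²³ × 3.167 × 10^-23) = 19.27 g/cm³.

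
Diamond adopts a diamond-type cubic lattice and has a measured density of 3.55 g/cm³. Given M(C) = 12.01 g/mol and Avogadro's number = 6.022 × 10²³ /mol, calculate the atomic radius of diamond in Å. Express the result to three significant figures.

For a diamond cubic cell (Z = 8), a³ = Z·M/(N_A·ρ) = 8 × 12.01 / (6.022 × 10²³ × 3.550) = 4.494 × 10^-23 cm³, so a = 3.555 × 10^-8 cm = 3.555 Å.
Nearest neighbors lie along the body diagonal with √3·a = 8r, so r = 0.2165 × a = 0.770 Å.

0.770 Å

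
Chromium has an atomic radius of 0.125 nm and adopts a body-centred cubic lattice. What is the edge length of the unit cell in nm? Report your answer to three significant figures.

In a BCC lattice, atoms touch along the body diagonal, so √3·a = 4r.
a = 4r/√3 = 4 × 0.125 / 1.7321 = 0.289 nm.

0.289 nm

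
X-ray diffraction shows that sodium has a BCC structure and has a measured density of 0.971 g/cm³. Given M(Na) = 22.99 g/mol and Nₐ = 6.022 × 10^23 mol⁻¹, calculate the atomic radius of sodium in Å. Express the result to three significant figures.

1.86 Å

For a BCC cell (Z = 2), a³ = Z·M/(N_A·ρ) = 2 × 22.99 / (6.022 × 10²³ × 0.9710) = 7.863 × 10^-23 cm³, so a = 4.284 × 10^-8 cm = 4.284 Å.
Atoms touch along the body diagonal, so √3·a = 4r, so r = 0.4330 × a = 1.86 Å.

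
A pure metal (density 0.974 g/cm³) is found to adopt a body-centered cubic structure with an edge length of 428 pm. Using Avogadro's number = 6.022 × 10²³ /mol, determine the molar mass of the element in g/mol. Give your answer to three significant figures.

23.0 g/mol

A BCC cell has Z = 2 atoms; a = 4.280 × 10^-8 cm.
M = ρ·N_A·a³/Z = 0.974 × 6.022 × 10²³ × 7.840 × 10^-23 / 2 = 23.0 g/mol.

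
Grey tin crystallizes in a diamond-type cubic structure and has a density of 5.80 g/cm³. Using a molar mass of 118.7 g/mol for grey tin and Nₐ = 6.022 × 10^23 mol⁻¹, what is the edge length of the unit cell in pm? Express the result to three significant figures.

648 pm

With Z = 8 atoms per diamond cubic cell, a³ = Z·M/(N_A·ρ) = 8 × 118.7 / (6.022 × 10²³ × 5.800 g/cm³) = 2.719 × 10^-22 cm³.
a = (2.719 × 10^-22)^(1/3) = 6.478 × 10^-8 cm = 648 pm.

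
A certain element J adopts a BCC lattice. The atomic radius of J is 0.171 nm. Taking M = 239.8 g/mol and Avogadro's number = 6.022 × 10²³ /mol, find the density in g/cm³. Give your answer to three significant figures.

12.9 g/cm³

In a BCC lattice, atoms touch along the body diagonal, so √3·a = 4r, giving a = 0.3949 nm = 3.949 × 10^-8 cm.
With Z = 2, ρ = Z·M/(N_A·a³) = 2 × 239.8 / (6.022 × 10²³ × 6.159 × 10^-23) = 12.93 g/cm³.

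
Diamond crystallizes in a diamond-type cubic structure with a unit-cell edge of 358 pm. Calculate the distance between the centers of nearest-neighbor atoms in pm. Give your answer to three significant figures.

In a diamond cubic structure, nearest neighbors lie along the body diagonal with √3·a = 8r; the nearest-neighbor distance equals 2r = 0.4330·a.
d = 0.4330 × 358 = 155 pm.

155 pm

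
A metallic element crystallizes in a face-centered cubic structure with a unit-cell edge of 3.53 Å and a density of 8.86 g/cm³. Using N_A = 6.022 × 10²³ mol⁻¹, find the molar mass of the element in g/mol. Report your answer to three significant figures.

An FCC cell has Z = 4 atoms; a = 3.530 × 10^-8 cm.
M = ρ·N_A·a³/Z = 8.86 × 6.022 × 10²³ × 4.399 × 10^-23 / 4 = 58.7 g/mol.

58.7 g/mol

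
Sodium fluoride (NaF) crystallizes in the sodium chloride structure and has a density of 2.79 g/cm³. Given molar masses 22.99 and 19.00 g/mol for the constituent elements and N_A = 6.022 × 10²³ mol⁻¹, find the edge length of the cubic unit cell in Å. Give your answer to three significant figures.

4.64 Å

M(NaF) = 41.99 g/mol; Z = 4 formula units per cell.
a³ = Z·M/(N_A·ρ) = 4 × 41.99 / (6.022 × 10²³ × 2.79) = 9.997 × 10^-23 cm³, so a = 4.641 × 10^-8 cm = 4.64 Å.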